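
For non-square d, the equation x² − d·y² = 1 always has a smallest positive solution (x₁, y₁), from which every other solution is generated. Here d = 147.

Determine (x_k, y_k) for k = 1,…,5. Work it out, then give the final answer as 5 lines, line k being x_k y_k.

97 8
18817 1552
3650401 301080
708158977 58407968
137379191137 11330844712

d=147: √d = [12; 8,24] (ℓ=2, even), read p_1/q_1
a_0=12:  p_0=12·1+0=12,  q_0=12·0+1=1
a_1=8:  p_1=8·12+1=97,  q_1=8·1+0=8
→ (97, 8).  Check: 97²=9409, 147·8²=9408, difference 1.
(97+8√147)^2 = 18817 + 1552√147
(97+8√147)^3 = 3650401 + 301080√147
(97+8√147)^4 = 708158977 + 58407968√147
(97+8√147)^5 = 137379191137 + 11330844712√147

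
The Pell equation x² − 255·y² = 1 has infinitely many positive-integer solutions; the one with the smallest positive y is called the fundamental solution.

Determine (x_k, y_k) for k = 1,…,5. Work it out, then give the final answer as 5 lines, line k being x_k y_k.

16 1
511 32
16336 1023
522241 32704
16695376 1045505

[15; 1,30] for √255; ℓ=2 ⇒ convergent index 1
i=0: a=15 ⇒ p=15, q=1
i=1: a=1 ⇒ p=16, q=1
→ (16, 1).  Check: 16²=256, 255·1²=255, difference 1.
(16+1√255)^2 = 511 + 32√255
(16+1√255)^3 = 16336 + 1023√255
(16+1√255)^4 = 522241 + 32704√255
(16+1√255)^5 = 16695376 + 1045505√255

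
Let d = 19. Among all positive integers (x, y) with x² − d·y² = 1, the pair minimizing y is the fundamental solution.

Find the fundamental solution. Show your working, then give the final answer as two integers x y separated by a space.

√19 → a₀=4, period (2,1,3,1,2,8); ℓ=6 even so k=5
k=0  a_k=4  p_k/q_k = 4/1
k=1  a_k=2  p_k/q_k = 9/2
k=2  a_k=1  p_k/q_k = 13/3
k=3  a_k=3  p_k/q_k = 48/11
k=4  a_k=1  p_k/q_k = 61/14
k=5  a_k=2  p_k/q_k = 170/39
→ (170, 39).  Check: 170²=28900, 19·39²=28899, difference 1.

170 39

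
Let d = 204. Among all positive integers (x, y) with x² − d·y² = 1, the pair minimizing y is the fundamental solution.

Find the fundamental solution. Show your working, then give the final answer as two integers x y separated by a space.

d=204: √d = [14; 3,1,1,6,1,1,3,28] (ℓ=8, even), read p_7/q_7
step 0: (14, 1)  from 14·(1,0) + (0,1)
step 1: (43, 3)  from 3·(14,1) + (1,0)
…
step 6: (1414, 99)  from 1·(757,53) + (657,46)
step 7: (4999, 350)  from 3·(1414,99) + (757,53)
(x₁, y₁) = (4999, 350);  4999² − 204·350² = 1 ✓

4999 350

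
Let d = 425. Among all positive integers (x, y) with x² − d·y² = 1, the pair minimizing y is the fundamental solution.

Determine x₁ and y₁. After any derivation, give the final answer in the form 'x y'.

√425 → a₀=20, period (1,1,1,1,1,1,40); ℓ=7 odd so k=13
i=0: a=20 ⇒ p=20, q=1
i=1: a=1 ⇒ p=21, q=1
i=2: a=1 ⇒ p=41, q=2
i=3: a=1 ⇒ p=62, q=3
i=4: a=1 ⇒ p=103, q=5
i=5: a=1 ⇒ p=165, q=8
i=6: a=1 ⇒ p=268, q=13
…
i=8: a=1 ⇒ p=11153, q=541
…
i=10: a=1 ⇒ p=33191, q=1610
i=11: a=1 ⇒ p=55229, q=2679
i=12: a=1 ⇒ p=88420, q=4289
i=13: a=1 ⇒ p=143649, q=6968
→ (143649, 6968).  Check: 143649²=20635035201, 425·6968²=20635035200, difference 1.

143649 6968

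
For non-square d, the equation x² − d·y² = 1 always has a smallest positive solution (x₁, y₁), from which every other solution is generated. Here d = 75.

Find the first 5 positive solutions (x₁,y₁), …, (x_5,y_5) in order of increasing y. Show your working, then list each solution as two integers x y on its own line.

26 3
1351 156
70226 8109
3650401 421512
189750626 21910515

d=75: √d = [8; 1,1,1,16] (ℓ=4, even), read p_3/q_3
i=0: a=8 ⇒ p=8, q=1
…
i=2: a=1 ⇒ p=17, q=2
i=3: a=1 ⇒ p=26, q=3
fundamental: x₁=26, y₁=3  (since 676 − 75·9 = 1)
(x_2, y_2) = (26·26 + 75·3·3, 26·3 + 3·26) = (1351, 156)
(x_3, y_3) = (26·1351 + 75·3·156, 26·156 + 3·1351) = (70226, 8109)
(x_4, y_4) = (26·70226 + 75·3·8109, 26·8109 + 3·70226) = (3650401, 421512)
(x_5, y_5) = (26·3650401 + 75·3·421512, 26·421512 + 3·3650401) = (189750626, 21910515)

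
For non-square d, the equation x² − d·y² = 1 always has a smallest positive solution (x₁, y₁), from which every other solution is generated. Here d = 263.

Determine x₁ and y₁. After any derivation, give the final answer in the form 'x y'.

√263 → a₀=16, period (4,1,1,1,1,15,1,1,1,1,4,32); ℓ=12 even so k=11
i=0: a=16 ⇒ p=16, q=1
…
i=2: a=1 ⇒ p=81, q=5
i=3: a=1 ⇒ p=146, q=9
i=4: a=1 ⇒ p=227, q=14
i=5: a=1 ⇒ p=373, q=23
…
i=9: a=1 ⇒ p=18212, q=1123
i=10: a=1 ⇒ p=30229, q=1864
i=11: a=4 ⇒ p=139128, q=8579
→ (139128, 8579).  Check: 139128²=19356600384, 263·8579²=19356600383, difference 1.

139128 8579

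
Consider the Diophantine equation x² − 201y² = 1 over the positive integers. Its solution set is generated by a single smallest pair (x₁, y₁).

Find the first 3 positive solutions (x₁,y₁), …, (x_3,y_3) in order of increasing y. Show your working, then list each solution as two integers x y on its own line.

√201 → a₀=14, period (5,1,1,1,2,…,1,5,28); ℓ=14 even so k=13
i=0: a=14 ⇒ p=14, q=1
i=1: a=5 ⇒ p=71, q=5
i=2: a=1 ⇒ p=85, q=6
…
i=4: a=1 ⇒ p=241, q=17
i=5: a=2 ⇒ p=638, q=45
…
i=8: a=1 ⇒ p=8549, q=603
i=9: a=2 ⇒ p=24768, q=1747
i=10: a=1 ⇒ p=33317, q=2350
i=11: a=1 ⇒ p=58085, q=4097
i=12: a=1 ⇒ p=91402, q=6447
i=13: a=5 ⇒ p=515095, q=36332
(x₁, y₁) = (515095, 36332);  515095² − 201·36332² = 1 ✓
(515095+36332√201)^2 = 530645718049 + 37428863080√201
(515095+36332√201)^3 = 546665912276384215 + 38558840456348868√201

515095 36332
530645718049 37428863080
546665912276384215 38558840456348868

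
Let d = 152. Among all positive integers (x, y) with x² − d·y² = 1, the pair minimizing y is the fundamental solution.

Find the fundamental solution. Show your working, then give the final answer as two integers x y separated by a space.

√152 → a₀=12, period (3,24); ℓ=2 even so k=1
i=0: a=12 ⇒ p=12, q=1
i=1: a=3 ⇒ p=37, q=3
fundamental: x₁=37, y₁=3  (since 1369 − 152·9 = 1)

37 3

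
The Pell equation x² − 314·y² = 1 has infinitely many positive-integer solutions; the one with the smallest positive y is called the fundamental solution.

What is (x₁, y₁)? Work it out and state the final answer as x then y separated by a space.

d=314: √d = [17; 1,2,1,1,2,1,34] (ℓ=7, odd), read p_13/q_13
i=0: a=17 ⇒ p=17, q=1
i=1: a=1 ⇒ p=18, q=1
i=2: a=2 ⇒ p=53, q=3
…
i=5: a=2 ⇒ p=319, q=18
…
i=8: a=1 ⇒ p=15824, q=893
i=9: a=2 ⇒ p=47029, q=2654
i=10: a=1 ⇒ p=62853, q=3547
i=11: a=1 ⇒ p=109882, q=6201
i=12: a=2 ⇒ p=282617, q=15949
i=13: a=1 ⇒ p=392499, q=22150
fundamental: x₁=392499, y₁=22150  (since 154055465001 − 314·490622500 = 1)

392499 22150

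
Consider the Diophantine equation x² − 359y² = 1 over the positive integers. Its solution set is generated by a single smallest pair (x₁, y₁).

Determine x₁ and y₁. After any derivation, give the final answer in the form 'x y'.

360 19

√359 = [18; 1,17,1,36, …], period ℓ=4 (even) → k=3
a_0=18:  p_0=18·1+0=18,  q_0=18·0+1=1
a_1=1:  p_1=1·18+1=19,  q_1=1·1+0=1
a_2=17:  p_2=17·19+18=341,  q_2=17·1+1=18
a_3=1:  p_3=1·341+19=360,  q_3=1·18+1=19
(x₁, y₁) = (360, 19);  360² − 359·19² = 1 ✓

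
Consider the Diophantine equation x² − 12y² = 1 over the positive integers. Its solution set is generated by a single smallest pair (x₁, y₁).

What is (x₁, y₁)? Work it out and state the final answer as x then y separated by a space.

7 2

√12 → a₀=3, period (2,6); ℓ=2 even so k=1
i=0: a=3 ⇒ p=3, q=1
i=1: a=2 ⇒ p=7, q=2
→ (7, 2).  Check: 7²=49, 12·2²=48, difference 1.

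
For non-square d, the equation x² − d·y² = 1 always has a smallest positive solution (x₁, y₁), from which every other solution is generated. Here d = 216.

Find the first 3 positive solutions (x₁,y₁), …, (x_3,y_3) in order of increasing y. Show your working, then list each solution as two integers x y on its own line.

√216 → a₀=14, period (1,2,3,2,1,28); ℓ=6 even so k=5
a_0=14:  p_0=14·1+0=14,  q_0=14·0+1=1
a_1=1:  p_1=1·14+1=15,  q_1=1·1+0=1
a_2=2:  p_2=2·15+14=44,  q_2=2·1+1=3
a_3=3:  p_3=3·44+15=147,  q_3=3·3+1=10
a_4=2:  p_4=2·147+44=338,  q_4=2·10+3=23
a_5=1:  p_5=1·338+147=485,  q_5=1·23+10=33
fundamental: x₁=485, y₁=33  (since 235225 − 216·1089 = 1)
k=2:  x_2 = 485·485+216·33·33 = 470449,  y_2 = 485·33+33·485 = 32010
k=3:  x_3 = 485·470449+216·33·32010 = 456335045,  y_3 = 485·32010+33·470449 = 31049667

485 33
470449 32010
456335045 31049667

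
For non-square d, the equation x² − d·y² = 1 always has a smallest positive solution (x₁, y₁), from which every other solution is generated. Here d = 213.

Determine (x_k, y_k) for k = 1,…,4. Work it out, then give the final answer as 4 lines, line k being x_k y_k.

√213 → a₀=14, period (1,1,2,6,1,8,1,6,2,1,1,28); ℓ=12 even so k=11
step 0: (14, 1)  from 14·(1,0) + (0,1)
…
step 3: (73, 5)  from 2·(29,2) + (15,1)
step 4: (467, 32)  from 6·(73,5) + (29,2)
step 5: (540, 37)  from 1·(467,32) + (73,5)
step 6: (4787, 328)  from 8·(540,37) + (467,32)
…
step 8: (36749, 2518)  from 6·(5327,365) + (4787,328)
step 9: (78825, 5401)  from 2·(36749,2518) + (5327,365)
step 10: (115574, 7919)  from 1·(78825,5401) + (36749,2518)
step 11: (194399, 13320)  from 1·(115574,7919) + (78825,5401)
→ (194399, 13320).  Check: 194399²=37790971201, 213·13320²=37790971200, difference 1.
k=2:  x_2 = 194399·194399+213·13320·13320 = 75581942401,  y_2 = 194399·13320+13320·194399 = 5178789360
k=3:  x_3 = 194399·75581942401+213·13320·5178789360 = 29386108041429599,  y_3 = 194399·5178789360+13320·75581942401 = 2013502945575960
k=4:  x_4 = 194399·29386108041429599+213·13320·2013502945575960 = 11425260034216163289601,  y_4 = 194399·2013502945575960+13320·29386108041429599 = 782845918228863306720

194399 13320
75581942401 5178789360
29386108041429599 2013502945575960
11425260034216163289601 782845918228863306720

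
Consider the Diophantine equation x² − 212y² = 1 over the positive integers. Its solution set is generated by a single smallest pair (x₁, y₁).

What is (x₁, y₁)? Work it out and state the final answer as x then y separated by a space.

√212 = [14; 1,1,3,1,1,…,1,1,28, …], period ℓ=14 (even) → k=13
i=0: a=14 ⇒ p=14, q=1
…
i=4: a=1 ⇒ p=131, q=9
i=5: a=1 ⇒ p=233, q=16
…
i=7: a=6 ⇒ p=2417, q=166
i=8: a=1 ⇒ p=2781, q=191
…
i=12: a=1 ⇒ p=37114, q=2549
i=13: a=1 ⇒ p=66249, q=4550
→ (66249, 4550).  Check: 66249²=4388930001, 212·4550²=4388930000, difference 1.

66249 4550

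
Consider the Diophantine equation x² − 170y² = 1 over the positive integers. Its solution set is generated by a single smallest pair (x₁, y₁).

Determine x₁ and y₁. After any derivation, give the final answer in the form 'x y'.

d=170: √d = [13; 26] (ℓ=1, odd), read p_1/q_1
i=0: a=13 ⇒ p=13, q=1
i=1: a=26 ⇒ p=339, q=26
fundamental: x₁=339, y₁=26  (since 114921 − 170·676 = 1)

339 26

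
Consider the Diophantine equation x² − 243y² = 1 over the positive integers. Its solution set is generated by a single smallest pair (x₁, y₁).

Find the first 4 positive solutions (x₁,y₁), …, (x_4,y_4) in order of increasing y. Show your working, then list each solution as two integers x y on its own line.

√243 = [15; 1,1,2,3,15,3,2,1,1,30, …], period ℓ=10 (even) → k=9
step 0: (15, 1)  from 15·(1,0) + (0,1)
step 1: (16, 1)  from 1·(15,1) + (1,0)
…
step 4: (265, 17)  from 3·(78,5) + (31,2)
step 5: (4053, 260)  from 15·(265,17) + (78,5)
…
step 7: (28901, 1854)  from 2·(12424,797) + (4053,260)
step 8: (41325, 2651)  from 1·(28901,1854) + (12424,797)
step 9: (70226, 4505)  from 1·(41325,2651) + (28901,1854)
fundamental: x₁=70226, y₁=4505  (since 4931691076 − 243·20295025 = 1)
n=2: (70226,4505)∘(70226,4505) = (70226·70226+243·4505·4505, 70226·4505+4505·70226) = (9863382151,632736260)
n=3: (9863382151,632736260)∘(70226,4505) = (70226·9863382151+243·4505·632736260, 70226·632736260+4505·9863382151) = (1385331749802026,88869073185015)
n=4: (1385331749802026,88869073185015)∘(70226,4505) = (70226·1385331749802026+243·4505·88869073185015, 70226·88869073185015+4505·1385331749802026) = (194572614913330773601,12481839066348990520)

70226 4505
9863382151 632736260
1385331749802026 88869073185015
194572614913330773601 12481839066348990520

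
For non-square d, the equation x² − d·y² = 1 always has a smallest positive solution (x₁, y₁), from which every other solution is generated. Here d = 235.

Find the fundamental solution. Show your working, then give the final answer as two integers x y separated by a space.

√235 = [15; 3,30, …], period ℓ=2 (even) → k=1
a_0=15:  p_0=15·1+0=15,  q_0=15·0+1=1
a_1=3:  p_1=3·15+1=46,  q_1=3·1+0=3
fundamental: x₁=46, y₁=3  (since 2116 − 235·9 = 1)

46 3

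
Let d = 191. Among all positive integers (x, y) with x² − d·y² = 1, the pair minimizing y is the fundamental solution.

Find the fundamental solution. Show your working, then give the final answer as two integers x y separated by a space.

8994000 650783

[13; 1,4,1,1,3,…,4,1,26] for √191; ℓ=16 ⇒ convergent index 15
a_0=13:  p_0=13·1+0=13,  q_0=13·0+1=1
a_1=1:  p_1=1·13+1=14,  q_1=1·1+0=1
a_2=4:  p_2=4·14+13=69,  q_2=4·1+1=5
a_3=1:  p_3=1·69+14=83,  q_3=1·5+1=6
a_4=1:  p_4=1·83+69=152,  q_4=1·6+5=11
a_5=3:  p_5=3·152+83=539,  q_5=3·11+6=39
a_6=2:  p_6=2·539+152=1230,  q_6=2·39+11=89
a_7=2:  p_7=2·1230+539=2999,  q_7=2·89+39=217
…
a_9=2:  p_9=2·40217+2999=83433,  q_9=2·2910+217=6037
a_10=2:  p_10=2·83433+40217=207083,  q_10=2·6037+2910=14984
a_11=3:  p_11=3·207083+83433=704682,  q_11=3·14984+6037=50989
…
a_13=1:  p_13=1·911765+704682=1616447,  q_13=1·65973+50989=116962
a_14=4:  p_14=4·1616447+911765=7377553,  q_14=4·116962+65973=533821
a_15=1:  p_15=1·7377553+1616447=8994000,  q_15=1·533821+116962=650783
fundamental: x₁=8994000, y₁=650783  (since 80892036000000 − 191·423518513089 = 1)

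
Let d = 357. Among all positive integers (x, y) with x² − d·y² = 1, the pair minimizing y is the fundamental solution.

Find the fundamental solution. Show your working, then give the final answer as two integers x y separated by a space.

3401 180

d=357: √d = [18; 1,8,2,8,1,36] (ℓ=6, even), read p_5/q_5
k=0  a_k=18  p_k/q_k = 18/1
k=1  a_k=1  p_k/q_k = 19/1
…
k=4  a_k=8  p_k/q_k = 3042/161
k=5  a_k=1  p_k/q_k = 3401/180
fundamental: x₁=3401, y₁=180  (since 11566801 − 357·32400 = 1)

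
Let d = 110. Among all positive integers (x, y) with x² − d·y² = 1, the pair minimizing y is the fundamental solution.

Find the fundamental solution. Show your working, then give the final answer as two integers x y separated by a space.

21 2

√110 → a₀=10, period (2,20); ℓ=2 even so k=1
k=0  a_k=10  p_k/q_k = 10/1
k=1  a_k=2  p_k/q_k = 21/2
→ (21, 2).  Check: 21²=441, 110·2²=440, difference 1.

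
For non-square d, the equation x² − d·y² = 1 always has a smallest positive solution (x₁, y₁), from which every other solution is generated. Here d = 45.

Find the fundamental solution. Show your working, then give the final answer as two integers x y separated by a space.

161 24

√45 = [6; 1,2,2,2,1,12, …], period ℓ=6 (even) → k=5
k=0  a_k=6  p_k/q_k = 6/1
…
k=2  a_k=2  p_k/q_k = 20/3
k=3  a_k=2  p_k/q_k = 47/7
k=4  a_k=2  p_k/q_k = 114/17
k=5  a_k=1  p_k/q_k = 161/24
→ (161, 24).  Check: 161²=25921, 45·24²=25920, difference 1.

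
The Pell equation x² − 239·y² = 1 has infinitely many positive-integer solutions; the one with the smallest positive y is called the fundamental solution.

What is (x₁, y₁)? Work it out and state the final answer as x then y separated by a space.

[15; 2,5,1,2,4,15,4,2,1,5,2,30] for √239; ℓ=12 ⇒ convergent index 11
step 0: (15, 1)  from 15·(1,0) + (0,1)
step 1: (31, 2)  from 2·(15,1) + (1,0)
step 2: (170, 11)  from 5·(31,2) + (15,1)
step 3: (201, 13)  from 1·(170,11) + (31,2)
…
step 6: (37907, 2452)  from 15·(2489,161) + (572,37)
step 7: (154117, 9969)  from 4·(37907,2452) + (2489,161)
…
step 9: (500258, 32359)  from 1·(346141,22390) + (154117,9969)
step 10: (2847431, 184185)  from 5·(500258,32359) + (346141,22390)
step 11: (6195120, 400729)  from 2·(2847431,184185) + (500258,32359)
(x₁, y₁) = (6195120, 400729);  6195120² − 239·400729² = 1 ✓

6195120 400729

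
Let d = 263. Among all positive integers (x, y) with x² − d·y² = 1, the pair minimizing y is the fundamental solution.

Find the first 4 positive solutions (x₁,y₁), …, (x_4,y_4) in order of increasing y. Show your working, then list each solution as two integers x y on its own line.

d=263: √d = [16; 4,1,1,1,1,15,1,1,1,1,4,32] (ℓ=12, even), read p_11/q_11
step 0: (16, 1)  from 16·(1,0) + (0,1)
step 1: (65, 4)  from 4·(16,1) + (1,0)
…
step 5: (373, 23)  from 1·(227,14) + (146,9)
…
step 9: (18212, 1123)  from 1·(12017,741) + (6195,382)
step 10: (30229, 1864)  from 1·(18212,1123) + (12017,741)
step 11: (139128, 8579)  from 4·(30229,1864) + (18212,1123)
(x₁, y₁) = (139128, 8579);  139128² − 263·8579² = 1 ✓
k=2:  x_2 = 139128·139128+263·8579·8579 = 38713200767,  y_2 = 139128·8579+8579·139128 = 2387158224
k=3:  x_3 = 139128·38713200767+263·8579·2387158224 = 10772180392483224,  y_3 = 139128·2387158224+8579·38713200767 = 664241098768765
k=4:  x_4 = 139128·10772180392483224+263·8579·664241098768765 = 2997423827252098776577,  y_4 = 139128·664241098768765+8579·10772180392483224 = 184829071176614315616

139128 8579
38713200767 2387158224
10772180392483224 664241098768765
2997423827252098776577 184829071176614315616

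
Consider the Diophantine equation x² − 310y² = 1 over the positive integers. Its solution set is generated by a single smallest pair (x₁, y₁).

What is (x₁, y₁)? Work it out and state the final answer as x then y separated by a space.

848719 48204

[17; 1,1,1,1,5,…,1,1,34] for √310; ℓ=16 ⇒ convergent index 15
step 0: (17, 1)  from 17·(1,0) + (0,1)
step 1: (18, 1)  from 1·(17,1) + (1,0)
…
step 4: (88, 5)  from 1·(53,3) + (35,2)
step 5: (493, 28)  from 5·(88,5) + (53,3)
step 6: (1567, 89)  from 3·(493,28) + (88,5)
step 7: (2060, 117)  from 1·(1567,89) + (493,28)
…
step 9: (7747, 440)  from 1·(5687,323) + (2060,117)
…
step 13: (333702, 18953)  from 1·(181315,10298) + (152387,8655)
step 14: (515017, 29251)  from 1·(333702,18953) + (181315,10298)
step 15: (848719, 48204)  from 1·(515017,29251) + (333702,18953)
fundamental: x₁=848719, y₁=48204  (since 720323940961 − 310·2323625616 = 1)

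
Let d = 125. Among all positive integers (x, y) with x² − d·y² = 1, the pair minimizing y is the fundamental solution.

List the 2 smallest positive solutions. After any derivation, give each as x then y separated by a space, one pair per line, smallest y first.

930249 83204
1730726404001 154800875592

√125 → a₀=11, period (5,1,1,5,22); ℓ=5 odd so k=9
step 0: (11, 1)  from 11·(1,0) + (0,1)
step 1: (56, 5)  from 5·(11,1) + (1,0)
step 2: (67, 6)  from 1·(56,5) + (11,1)
…
step 4: (682, 61)  from 5·(123,11) + (67,6)
…
step 6: (76317, 6826)  from 5·(15127,1353) + (682,61)
step 7: (91444, 8179)  from 1·(76317,6826) + (15127,1353)
step 8: (167761, 15005)  from 1·(91444,8179) + (76317,6826)
step 9: (930249, 83204)  from 5·(167761,15005) + (91444,8179)
→ (930249, 83204).  Check: 930249²=865363202001, 125·83204²=865363202000, difference 1.
(930249+83204√125)^2 = 1730726404001 + 154800875592√125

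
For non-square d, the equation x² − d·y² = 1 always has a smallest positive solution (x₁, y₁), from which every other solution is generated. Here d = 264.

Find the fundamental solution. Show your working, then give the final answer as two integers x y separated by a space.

√264 = [16; 4,32, …], period ℓ=2 (even) → k=1
a_0=16:  p_0=16·1+0=16,  q_0=16·0+1=1
a_1=4:  p_1=4·16+1=65,  q_1=4·1+0=4
→ (65, 4).  Check: 65²=4225, 264·4²=4224, difference 1.

65 4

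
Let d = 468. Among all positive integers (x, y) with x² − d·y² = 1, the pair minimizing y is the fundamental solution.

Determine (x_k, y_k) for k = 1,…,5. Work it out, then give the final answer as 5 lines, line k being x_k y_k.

√468 → a₀=21, period (1,1,1,2,1,1,1,42); ℓ=8 even so k=7
k=0  a_k=21  p_k/q_k = 21/1
k=1  a_k=1  p_k/q_k = 22/1
k=2  a_k=1  p_k/q_k = 43/2
k=3  a_k=1  p_k/q_k = 65/3
k=4  a_k=2  p_k/q_k = 173/8
…
k=6  a_k=1  p_k/q_k = 411/19
k=7  a_k=1  p_k/q_k = 649/30
→ (649, 30).  Check: 649²=421201, 468·30²=421200, difference 1.
k=2:  x_2 = 649·649+468·30·30 = 842401,  y_2 = 649·30+30·649 = 38940
k=3:  x_3 = 649·842401+468·30·38940 = 1093435849,  y_3 = 649·38940+30·842401 = 50544090
k=4:  x_4 = 649·1093435849+468·30·50544090 = 1419278889601,  y_4 = 649·50544090+30·1093435849 = 65606189880
k=5:  x_5 = 649·1419278889601+468·30·65606189880 = 1842222905266249,  y_5 = 649·65606189880+30·1419278889601 = 85156783920150

649 30
842401 38940
1093435849 50544090
1419278889601 65606189880
1842222905266249 85156783920150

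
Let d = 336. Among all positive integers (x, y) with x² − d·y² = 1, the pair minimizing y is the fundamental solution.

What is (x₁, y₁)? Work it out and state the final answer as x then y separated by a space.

55 3

√336 → a₀=18, period (3,36); ℓ=2 even so k=1
k=0  a_k=18  p_k/q_k = 18/1
k=1  a_k=3  p_k/q_k = 55/3
fundamental: x₁=55, y₁=3  (since 3025 − 336·9 = 1)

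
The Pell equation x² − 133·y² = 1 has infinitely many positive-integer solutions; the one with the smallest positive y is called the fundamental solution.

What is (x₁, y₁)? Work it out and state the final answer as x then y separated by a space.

2588599 224460

√133 = [11; 1,1,7,5,1,…,1,1,22, …], period ℓ=16 (even) → k=15
a_0=11:  p_0=11·1+0=11,  q_0=11·0+1=1
a_1=1:  p_1=1·11+1=12,  q_1=1·1+0=1
a_2=1:  p_2=1·12+11=23,  q_2=1·1+1=2
a_3=7:  p_3=7·23+12=173,  q_3=7·2+1=15
a_4=5:  p_4=5·173+23=888,  q_4=5·15+2=77
a_5=1:  p_5=1·888+173=1061,  q_5=1·77+15=92
a_6=1:  p_6=1·1061+888=1949,  q_6=1·92+77=169
a_7=1:  p_7=1·1949+1061=3010,  q_7=1·169+92=261
a_8=2:  p_8=2·3010+1949=7969,  q_8=2·261+169=691
a_9=1:  p_9=1·7969+3010=10979,  q_9=1·691+261=952
…
a_11=1:  p_11=1·18948+10979=29927,  q_11=1·1643+952=2595
a_12=5:  p_12=5·29927+18948=168583,  q_12=5·2595+1643=14618
a_13=7:  p_13=7·168583+29927=1210008,  q_13=7·14618+2595=104921
a_14=1:  p_14=1·1210008+168583=1378591,  q_14=1·104921+14618=119539
a_15=1:  p_15=1·1378591+1210008=2588599,  q_15=1·119539+104921=224460
(x₁, y₁) = (2588599, 224460);  2588599² − 133·224460² = 1 ✓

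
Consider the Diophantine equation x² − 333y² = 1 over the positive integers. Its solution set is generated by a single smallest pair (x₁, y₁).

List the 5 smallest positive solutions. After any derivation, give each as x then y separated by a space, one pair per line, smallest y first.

√333 = [18; 4,36, …], period ℓ=2 (even) → k=1
k=0  a_k=18  p_k/q_k = 18/1
k=1  a_k=4  p_k/q_k = 73/4
(x₁, y₁) = (73, 4);  73² − 333·4² = 1 ✓
k=2:  x_2 = 73·73+333·4·4 = 10657,  y_2 = 73·4+4·73 = 584
k=3:  x_3 = 73·10657+333·4·584 = 1555849,  y_3 = 73·584+4·10657 = 85260
k=4:  x_4 = 73·1555849+333·4·85260 = 227143297,  y_4 = 73·85260+4·1555849 = 12447376
k=5:  x_5 = 73·227143297+333·4·12447376 = 33161365513,  y_5 = 73·12447376+4·227143297 = 1817231636

73 4
10657 584
1555849 85260
227143297 12447376
33161365513 1817231636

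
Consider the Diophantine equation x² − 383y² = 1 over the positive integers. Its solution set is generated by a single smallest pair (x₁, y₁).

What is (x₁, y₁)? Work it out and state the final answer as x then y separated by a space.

18768 959

d=383: √d = [19; 1,1,3,19,3,1,1,38] (ℓ=8, even), read p_7/q_7
a_0=19:  p_0=19·1+0=19,  q_0=19·0+1=1
…
a_2=1:  p_2=1·20+19=39,  q_2=1·1+1=2
a_3=3:  p_3=3·39+20=137,  q_3=3·2+1=7
…
a_6=1:  p_6=1·8063+2642=10705,  q_6=1·412+135=547
a_7=1:  p_7=1·10705+8063=18768,  q_7=1·547+412=959
fundamental: x₁=18768, y₁=959  (since 352237824 − 383·919681 = 1)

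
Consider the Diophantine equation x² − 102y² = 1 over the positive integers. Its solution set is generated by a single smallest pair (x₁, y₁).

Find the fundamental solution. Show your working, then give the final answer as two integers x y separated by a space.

101 10

√102 = [10; 10,20, …], period ℓ=2 (even) → k=1
a_0=10:  p_0=10·1+0=10,  q_0=10·0+1=1
a_1=10:  p_1=10·10+1=101,  q_1=10·1+0=10
fundamental: x₁=101, y₁=10  (since 10201 − 102·100 = 1)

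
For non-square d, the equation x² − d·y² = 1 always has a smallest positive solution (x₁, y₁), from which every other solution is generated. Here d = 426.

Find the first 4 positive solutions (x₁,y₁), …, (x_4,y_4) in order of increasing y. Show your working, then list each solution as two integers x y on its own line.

√426 = [20; 1,1,1,3,2,6,2,3,1,1,1,40, …], period ℓ=12 (even) → k=11
step 0: (20, 1)  from 20·(1,0) + (0,1)
step 1: (21, 1)  from 1·(20,1) + (1,0)
…
step 3: (62, 3)  from 1·(41,2) + (21,1)
…
step 5: (516, 25)  from 2·(227,11) + (62,3)
step 6: (3323, 161)  from 6·(516,25) + (227,11)
step 7: (7162, 347)  from 2·(3323,161) + (516,25)
…
step 10: (56780, 2751)  from 1·(31971,1549) + (24809,1202)
step 11: (88751, 4300)  from 1·(56780,2751) + (31971,1549)
→ (88751, 4300).  Check: 88751²=7876740001, 426·4300²=7876740000, difference 1.
n=2: (88751,4300)∘(88751,4300) = (88751·88751+426·4300·4300, 88751·4300+4300·88751) = (15753480001,763258600)
n=3: (15753480001,763258600)∘(88751,4300) = (88751·15753480001+426·4300·763258600, 88751·763258600+4300·15753480001) = (2796274207048751,135479928012900)
n=4: (2796274207048751,135479928012900)∘(88751,4300) = (88751·2796274207048751+426·4300·135479928012900, 88751·135479928012900+4300·2796274207048751) = (496344264283813920001,24047958181382517200)

88751 4300
15753480001 763258600
2796274207048751 135479928012900
496344264283813920001 24047958181382517200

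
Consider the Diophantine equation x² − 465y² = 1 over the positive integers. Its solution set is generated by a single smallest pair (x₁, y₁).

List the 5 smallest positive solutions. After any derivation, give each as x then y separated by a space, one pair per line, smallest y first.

d=465: √d = [21; 1,1,3,2,2,2,3,1,1,42] (ℓ=10, even), read p_9/q_9
a_0=21:  p_0=21·1+0=21,  q_0=21·0+1=1
a_1=1:  p_1=1·21+1=22,  q_1=1·1+0=1
…
a_3=3:  p_3=3·43+22=151,  q_3=3·2+1=7
a_4=2:  p_4=2·151+43=345,  q_4=2·7+2=16
a_5=2:  p_5=2·345+151=841,  q_5=2·16+7=39
…
a_8=1:  p_8=1·6922+2027=8949,  q_8=1·321+94=415
a_9=1:  p_9=1·8949+6922=15871,  q_9=1·415+321=736
fundamental: x₁=15871, y₁=736  (since 251888641 − 465·541696 = 1)
n=2: (15871,736)∘(15871,736) = (15871·15871+465·736·736, 15871·736+736·15871) = (503777281,23362112)
n=3: (503777281,23362112)∘(15871,736) = (15871·503777281+465·736·23362112, 15871·23362112+736·503777281) = (15990898437631,741560158368)
n=4: (15990898437631,741560158368)∘(15871,736) = (15871·15990898437631+465·736·741560158368, 15871·741560158368+736·15990898437631) = (507583097703505921,23538602523554944)
n=5: (507583097703505921,23538602523554944)∘(15871,736) = (15871·507583097703505921+465·736·23538602523554944, 15871·23538602523554944+736·507583097703505921) = (16111702671313786506751,747162320561120874080)

15871 736
503777281 23362112
15990898437631 741560158368
507583097703505921 23538602523554944
16111702671313786506751 747162320561120874080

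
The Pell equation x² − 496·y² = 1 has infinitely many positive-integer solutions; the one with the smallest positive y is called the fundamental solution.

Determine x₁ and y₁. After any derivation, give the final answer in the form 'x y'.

4620799 207480

√496 → a₀=22, period (3,1,2,4,1,…,1,3,44); ℓ=16 even so k=15
i=0: a=22 ⇒ p=22, q=1
…
i=4: a=4 ⇒ p=1069, q=48
…
i=8: a=2 ⇒ p=14543, q=653
…
i=13: a=2 ⇒ p=863293, q=38763
i=14: a=1 ⇒ p=1252502, q=56239
i=15: a=3 ⇒ p=4620799, q=207480
→ (4620799, 207480).  Check: 4620799²=21351783398401, 496·207480²=21351783398400, difference 1.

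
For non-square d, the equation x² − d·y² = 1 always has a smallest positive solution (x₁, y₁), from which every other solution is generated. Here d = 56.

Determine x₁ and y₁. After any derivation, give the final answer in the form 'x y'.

15 2

√56 = [7; 2,14, …], period ℓ=2 (even) → k=1
a_0=7:  p_0=7·1+0=7,  q_0=7·0+1=1
a_1=2:  p_1=2·7+1=15,  q_1=2·1+0=2
(x₁, y₁) = (15, 2);  15² − 56·2² = 1 ✓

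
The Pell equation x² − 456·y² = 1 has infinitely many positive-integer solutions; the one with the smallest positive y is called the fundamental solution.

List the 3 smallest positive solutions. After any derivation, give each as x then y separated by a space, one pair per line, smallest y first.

1025 48
2101249 98400
4307559425 201719952

[21; 2,1,4,1,2,42] for √456; ℓ=6 ⇒ convergent index 5
step 0: (21, 1)  from 21·(1,0) + (0,1)
step 1: (43, 2)  from 2·(21,1) + (1,0)
step 2: (64, 3)  from 1·(43,2) + (21,1)
step 3: (299, 14)  from 4·(64,3) + (43,2)
step 4: (363, 17)  from 1·(299,14) + (64,3)
step 5: (1025, 48)  from 2·(363,17) + (299,14)
(x₁, y₁) = (1025, 48);  1025² − 456·48² = 1 ✓
(x_2, y_2) = (1025·1025 + 456·48·48, 1025·48 + 48·1025) = (2101249, 98400)
(x_3, y_3) = (1025·2101249 + 456·48·98400, 1025·98400 + 48·2101249) = (4307559425, 201719952)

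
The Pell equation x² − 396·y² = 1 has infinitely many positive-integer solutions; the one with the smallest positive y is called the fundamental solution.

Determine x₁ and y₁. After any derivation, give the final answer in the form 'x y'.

√396 = [19; 1,8,1,38, …], period ℓ=4 (even) → k=3
i=0: a=19 ⇒ p=19, q=1
i=1: a=1 ⇒ p=20, q=1
i=2: a=8 ⇒ p=179, q=9
i=3: a=1 ⇒ p=199, q=10
→ (199, 10).  Check: 199²=39601, 396·10²=39600, difference 1.

199 10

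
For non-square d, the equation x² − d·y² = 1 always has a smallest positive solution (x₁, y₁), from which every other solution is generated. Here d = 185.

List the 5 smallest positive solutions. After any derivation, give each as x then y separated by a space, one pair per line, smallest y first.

9249 680
171088001 12578640
3164785833249 232679682040
58542208172352001 4304108745797280
1082913763607381481249 79617403347078403400

[13; 1,1,1,1,26] for √185; ℓ=5 ⇒ convergent index 9
step 0: (13, 1)  from 13·(1,0) + (0,1)
…
step 2: (27, 2)  from 1·(14,1) + (13,1)
step 3: (41, 3)  from 1·(27,2) + (14,1)
step 4: (68, 5)  from 1·(41,3) + (27,2)
…
step 7: (3686, 271)  from 1·(1877,138) + (1809,133)
step 8: (5563, 409)  from 1·(3686,271) + (1877,138)
step 9: (9249, 680)  from 1·(5563,409) + (3686,271)
(x₁, y₁) = (9249, 680);  9249² − 185·680² = 1 ✓
k=2:  x_2 = 9249·9249+185·680·680 = 171088001,  y_2 = 9249·680+680·9249 = 12578640
k=3:  x_3 = 9249·171088001+185·680·12578640 = 3164785833249,  y_3 = 9249·12578640+680·171088001 = 232679682040
k=4:  x_4 = 9249·3164785833249+185·680·232679682040 = 58542208172352001,  y_4 = 9249·232679682040+680·3164785833249 = 4304108745797280
k=5:  x_5 = 9249·58542208172352001+185·680·4304108745797280 = 1082913763607381481249,  y_5 = 9249·4304108745797280+680·58542208172352001 = 79617403347078403400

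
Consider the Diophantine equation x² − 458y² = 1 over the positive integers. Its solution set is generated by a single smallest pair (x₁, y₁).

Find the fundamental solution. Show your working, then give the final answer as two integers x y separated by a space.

d=458: √d = [21; 2,2,42] (ℓ=3, odd), read p_5/q_5
a_0=21:  p_0=21·1+0=21,  q_0=21·0+1=1
…
a_2=2:  p_2=2·43+21=107,  q_2=2·2+1=5
…
a_4=2:  p_4=2·4537+107=9181,  q_4=2·212+5=429
a_5=2:  p_5=2·9181+4537=22899,  q_5=2·429+212=1070
(x₁, y₁) = (22899, 1070);  22899² − 458·1070² = 1 ✓

22899 1070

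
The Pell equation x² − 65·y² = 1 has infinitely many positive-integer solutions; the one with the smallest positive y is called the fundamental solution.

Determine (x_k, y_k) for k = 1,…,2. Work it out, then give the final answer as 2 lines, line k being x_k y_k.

129 16
33281 4128

d=65: √d = [8; 16] (ℓ=1, odd), read p_1/q_1
a_0=8:  p_0=8·1+0=8,  q_0=8·0+1=1
a_1=16:  p_1=16·8+1=129,  q_1=16·1+0=16
(x₁, y₁) = (129, 16);  129² − 65·16² = 1 ✓
(x_2, y_2) = (129·129 + 65·16·16, 129·16 + 16·129) = (33281, 4128)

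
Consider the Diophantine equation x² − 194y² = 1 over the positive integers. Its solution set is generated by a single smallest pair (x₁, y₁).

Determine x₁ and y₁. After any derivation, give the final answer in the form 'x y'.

195 14

√194 → a₀=13, period (1,12,1,26); ℓ=4 even so k=3
k=0  a_k=13  p_k/q_k = 13/1
k=1  a_k=1  p_k/q_k = 14/1
k=2  a_k=12  p_k/q_k = 181/13
k=3  a_k=1  p_k/q_k = 195/14
fundamental: x₁=195, y₁=14  (since 38025 − 194·196 = 1)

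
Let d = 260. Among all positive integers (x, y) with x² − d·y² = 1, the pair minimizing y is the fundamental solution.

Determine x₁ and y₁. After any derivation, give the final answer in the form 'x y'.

[16; 8,32] for √260; ℓ=2 ⇒ convergent index 1
k=0  a_k=16  p_k/q_k = 16/1
k=1  a_k=8  p_k/q_k = 129/8
(x₁, y₁) = (129, 8);  129² − 260·8² = 1 ✓

129 8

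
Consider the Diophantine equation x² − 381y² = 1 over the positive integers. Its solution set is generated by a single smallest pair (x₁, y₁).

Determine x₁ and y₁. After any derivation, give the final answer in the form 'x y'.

1015 52

√381 → a₀=19, period (1,1,12,1,1,38); ℓ=6 even so k=5
k=0  a_k=19  p_k/q_k = 19/1
…
k=3  a_k=12  p_k/q_k = 488/25
k=4  a_k=1  p_k/q_k = 527/27
k=5  a_k=1  p_k/q_k = 1015/52
(x₁, y₁) = (1015, 52);  1015² − 381·52² = 1 ✓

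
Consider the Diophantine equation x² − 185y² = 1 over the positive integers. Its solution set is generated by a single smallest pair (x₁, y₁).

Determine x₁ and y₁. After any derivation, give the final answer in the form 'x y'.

9249 680

d=185: √d = [13; 1,1,1,1,26] (ℓ=5, odd), read p_9/q_9
a_0=13:  p_0=13·1+0=13,  q_0=13·0+1=1
…
a_2=1:  p_2=1·14+13=27,  q_2=1·1+1=2
a_3=1:  p_3=1·27+14=41,  q_3=1·2+1=3
…
a_6=1:  p_6=1·1809+68=1877,  q_6=1·133+5=138
…
a_8=1:  p_8=1·3686+1877=5563,  q_8=1·271+138=409
a_9=1:  p_9=1·5563+3686=9249,  q_9=1·409+271=680
→ (9249, 680).  Check: 9249²=85544001, 185·680²=85544000, difference 1.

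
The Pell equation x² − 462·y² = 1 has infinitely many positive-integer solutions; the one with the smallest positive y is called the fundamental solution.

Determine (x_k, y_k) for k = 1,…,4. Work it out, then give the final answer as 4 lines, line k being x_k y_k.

√462 → a₀=21, period (2,42); ℓ=2 even so k=1
step 0: (21, 1)  from 21·(1,0) + (0,1)
step 1: (43, 2)  from 2·(21,1) + (1,0)
→ (43, 2).  Check: 43²=1849, 462·2²=1848, difference 1.
k=2:  x_2 = 43·43+462·2·2 = 3697,  y_2 = 43·2+2·43 = 172
k=3:  x_3 = 43·3697+462·2·172 = 317899,  y_3 = 43·172+2·3697 = 14790
k=4:  x_4 = 43·317899+462·2·14790 = 27335617,  y_4 = 43·14790+2·317899 = 1271768

43 2
3697 172
317899 14790
27335617 1271768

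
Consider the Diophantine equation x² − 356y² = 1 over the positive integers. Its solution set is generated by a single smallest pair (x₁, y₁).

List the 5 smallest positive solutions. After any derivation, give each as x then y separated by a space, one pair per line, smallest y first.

d=356: √d = [18; 1,6,1,1,2,…,6,1,36] (ℓ=14, even), read p_13/q_13
k=0  a_k=18  p_k/q_k = 18/1
…
k=2  a_k=6  p_k/q_k = 132/7
k=3  a_k=1  p_k/q_k = 151/8
k=4  a_k=1  p_k/q_k = 283/15
k=5  a_k=2  p_k/q_k = 717/38
…
k=7  a_k=8  p_k/q_k = 8717/462
k=8  a_k=1  p_k/q_k = 9717/515
…
k=10  a_k=1  p_k/q_k = 37868/2007
…
k=12  a_k=6  p_k/q_k = 433982/23001
k=13  a_k=1  p_k/q_k = 500001/26500
→ (500001, 26500).  Check: 500001²=250001000001, 356·26500²=250001000000, difference 1.
n=2: (500001,26500)∘(500001,26500) = (500001·500001+356·26500·26500, 500001·26500+26500·500001) = (500002000001,26500053000)
n=3: (500002000001,26500053000)∘(500001,26500) = (500001·500002000001+356·26500·26500053000, 500001·26500053000+26500·500002000001) = (500003000004500001,26500106000079500)
n=4: (500003000004500001,26500106000079500)∘(500001,26500) = (500001·500003000004500001+356·26500·26500106000079500, 500001·26500106000079500+26500·500003000004500001) = (500004000010000008000001,26500159000265000106000)
n=5: (500004000010000008000001,26500159000265000106000)∘(500001,26500) = (500001·500004000010000008000001+356·26500·26500159000265000106000, 500001·26500159000265000106000+26500·500004000010000008000001) = (500005000017500025000012500001,26500212000556500530000132500)

500001 26500
500002000001 26500053000
500003000004500001 26500106000079500
500004000010000008000001 26500159000265000106000
500005000017500025000012500001 26500212000556500530000132500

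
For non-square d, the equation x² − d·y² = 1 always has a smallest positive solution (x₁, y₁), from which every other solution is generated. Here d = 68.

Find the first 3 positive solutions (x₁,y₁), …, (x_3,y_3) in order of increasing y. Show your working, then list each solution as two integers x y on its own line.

33 4
2177 264
143649 17420

√68 = [8; 4,16, …], period ℓ=2 (even) → k=1
k=0  a_k=8  p_k/q_k = 8/1
k=1  a_k=4  p_k/q_k = 33/4
(x₁, y₁) = (33, 4);  33² − 68·4² = 1 ✓
(x_2, y_2) = (33·33 + 68·4·4, 33·4 + 4·33) = (2177, 264)
(x_3, y_3) = (33·2177 + 68·4·264, 33·264 + 4·2177) = (143649, 17420)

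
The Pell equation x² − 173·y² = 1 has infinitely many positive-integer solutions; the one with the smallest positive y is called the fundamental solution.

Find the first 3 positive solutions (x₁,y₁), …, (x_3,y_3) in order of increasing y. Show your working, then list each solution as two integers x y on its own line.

2499849 190060
12498490045601 950242601880
62488675684008728649 4750926036134042180

[13; 6,1,1,6,26] for √173; ℓ=5 ⇒ convergent index 9
step 0: (13, 1)  from 13·(1,0) + (0,1)
step 1: (79, 6)  from 6·(13,1) + (1,0)
step 2: (92, 7)  from 1·(79,6) + (13,1)
…
step 4: (1118, 85)  from 6·(171,13) + (92,7)
…
step 6: (176552, 13423)  from 6·(29239,2223) + (1118,85)
step 7: (205791, 15646)  from 1·(176552,13423) + (29239,2223)
step 8: (382343, 29069)  from 1·(205791,15646) + (176552,13423)
step 9: (2499849, 190060)  from 6·(382343,29069) + (205791,15646)
fundamental: x₁=2499849, y₁=190060  (since 6249245022801 − 173·36122803600 = 1)
(2499849+190060√173)^2 = 12498490045601 + 950242601880√173
(2499849+190060√173)^3 = 62488675684008728649 + 4750926036134042180√173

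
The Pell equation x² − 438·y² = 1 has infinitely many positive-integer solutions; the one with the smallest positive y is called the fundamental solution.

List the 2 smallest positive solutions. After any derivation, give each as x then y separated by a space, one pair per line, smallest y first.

[20; 1,12,1,40] for √438; ℓ=4 ⇒ convergent index 3
i=0: a=20 ⇒ p=20, q=1
…
i=2: a=12 ⇒ p=272, q=13
i=3: a=1 ⇒ p=293, q=14
→ (293, 14).  Check: 293²=85849, 438·14²=85848, difference 1.
k=2:  x_2 = 293·293+438·14·14 = 171697,  y_2 = 293·14+14·293 = 8204

293 14
171697 8204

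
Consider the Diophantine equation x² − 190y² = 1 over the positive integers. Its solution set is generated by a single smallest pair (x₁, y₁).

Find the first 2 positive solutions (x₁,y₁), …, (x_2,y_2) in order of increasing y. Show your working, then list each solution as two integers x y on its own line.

52021 3774
5412368881 392654508

d=190: √d = [13; 1,3,1,1,1,…,3,1,26] (ℓ=14, even), read p_13/q_13
i=0: a=13 ⇒ p=13, q=1
…
i=2: a=3 ⇒ p=55, q=4
i=3: a=1 ⇒ p=69, q=5
i=4: a=1 ⇒ p=124, q=9
i=5: a=1 ⇒ p=193, q=14
i=6: a=2 ⇒ p=510, q=37
…
i=8: a=2 ⇒ p=2936, q=213
…
i=10: a=1 ⇒ p=7085, q=514
i=11: a=1 ⇒ p=11234, q=815
i=12: a=3 ⇒ p=40787, q=2959
i=13: a=1 ⇒ p=52021, q=3774
→ (52021, 3774).  Check: 52021²=2706184441, 190·3774²=2706184440, difference 1.
n=2: (52021,3774)∘(52021,3774) = (52021·52021+190·3774·3774, 52021·3774+3774·52021) = (5412368881,392654508)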